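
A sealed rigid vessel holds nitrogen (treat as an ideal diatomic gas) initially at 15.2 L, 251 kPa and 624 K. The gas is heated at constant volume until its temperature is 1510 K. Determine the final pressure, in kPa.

Isochoric: V stays 15.2 L; P/T = const ⇒ T₂ = 1510 K, P₂ = 607 kPa.

607 kPa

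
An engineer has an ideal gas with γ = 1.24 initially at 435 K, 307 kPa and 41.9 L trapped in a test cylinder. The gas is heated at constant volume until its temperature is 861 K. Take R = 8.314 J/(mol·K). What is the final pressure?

Isochoric: V stays 41.9 L; P/T = const ⇒ T₂ = 861 K, P₂ = 608 kPa.

608 kPa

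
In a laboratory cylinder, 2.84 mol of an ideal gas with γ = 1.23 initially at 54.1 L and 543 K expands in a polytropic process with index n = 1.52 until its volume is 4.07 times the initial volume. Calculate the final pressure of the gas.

28.1 kPa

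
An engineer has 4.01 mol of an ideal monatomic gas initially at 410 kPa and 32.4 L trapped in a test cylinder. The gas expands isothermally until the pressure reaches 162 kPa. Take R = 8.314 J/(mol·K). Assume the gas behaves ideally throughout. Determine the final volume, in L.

82.0 L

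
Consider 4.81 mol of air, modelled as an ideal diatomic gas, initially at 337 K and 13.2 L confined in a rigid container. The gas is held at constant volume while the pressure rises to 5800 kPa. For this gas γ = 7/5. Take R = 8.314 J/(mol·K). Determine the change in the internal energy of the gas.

P₁ = nRT₁/V₁ = 4.81×8.314×337/13.2 = 1020 kPa.
Isochoric: V stays 13.2 L; P/T = const ⇒ T₂ = 1910 K, P₂ = 5800 kPa.
For an ideal gas ΔU = nCvΔT with Cv = (5/2)R = 20.8 J/(mol·K).
ΔU = 4.81×20.8×(1910−337) = 158000 J.

158000 J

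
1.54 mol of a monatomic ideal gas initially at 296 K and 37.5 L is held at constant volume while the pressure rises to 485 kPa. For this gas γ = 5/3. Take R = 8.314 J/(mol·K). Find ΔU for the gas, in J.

21600 J

P₁ = nRT₁/V₁ = 1.54×8.314×296/37.5 = 101 kPa.
Isochoric: V stays 37.5 L; P/T = const ⇒ T₂ = 1420 K, P₂ = 485 kPa.
For an ideal gas ΔU = nCvΔT with Cv = (3/2)R = 12.5 J/(mol·K).
ΔU = 1.54×12.5×(1420−296) = 21600 J.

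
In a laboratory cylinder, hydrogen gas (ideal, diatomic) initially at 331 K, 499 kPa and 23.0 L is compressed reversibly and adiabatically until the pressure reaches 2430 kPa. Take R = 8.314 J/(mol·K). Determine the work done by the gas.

-16400 J

n = P₁V₁/(RT₁) = 499×23.0/(8.314×331) = 4.17 mol.
Adiabatic: T₂/T₁ = (P₂/P₁)^((γ−1)/γ) ⇒ T₂ = 331×(4.87)^0.286 = 520 K; V₂ = 7.42 L.
ΔU = nCvΔT = 4.17×20.8×(520−331) = 16400 J.
Q = 0 for an adiabatic process, so W = −ΔU = -16400 J.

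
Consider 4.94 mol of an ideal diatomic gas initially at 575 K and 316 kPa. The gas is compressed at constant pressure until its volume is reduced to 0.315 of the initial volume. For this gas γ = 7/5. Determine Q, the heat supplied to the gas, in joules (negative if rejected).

-56600 J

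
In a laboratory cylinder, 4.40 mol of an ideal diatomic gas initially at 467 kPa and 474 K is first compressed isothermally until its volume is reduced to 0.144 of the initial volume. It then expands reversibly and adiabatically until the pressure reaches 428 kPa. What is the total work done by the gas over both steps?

-14600 J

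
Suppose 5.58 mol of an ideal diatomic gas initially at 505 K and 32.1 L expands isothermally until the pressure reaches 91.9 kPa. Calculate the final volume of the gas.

255 L

P₁ = nRT₁/V₁ = 5.58×8.314×505/32.1 = 730 kPa.
Isothermal: T stays 505 K; PV = const ⇒ V₂ = 255 L, P₂ = 91.9 kPa.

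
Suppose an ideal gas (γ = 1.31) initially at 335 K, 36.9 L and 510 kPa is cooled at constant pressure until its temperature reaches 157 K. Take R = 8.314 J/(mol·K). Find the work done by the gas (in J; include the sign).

n = P₁V₁/(RT₁) = 510×36.9/(8.314×335) = 6.76 mol.
Isobaric: P stays 510 kPa; V/T = const ⇒ T₂ = 157 K, V₂ = 17.3 L.
W = PΔV = 510×(17.3−36.9) kPa·L = -10000 J.

-10000 J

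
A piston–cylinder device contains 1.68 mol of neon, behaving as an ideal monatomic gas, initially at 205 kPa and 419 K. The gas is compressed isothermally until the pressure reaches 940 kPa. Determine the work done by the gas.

V₁ = nRT₁/P₁ = 1.68×8.314×419/205 = 28.5 L.
Isothermal: T stays 419 K; PV = const ⇒ V₂ = 6.23 L, P₂ = 940 kPa.
W = nRT ln(V₂/V₁) = 1.68×8.314×419×ln(0.218) = -8910 J.

-8910 J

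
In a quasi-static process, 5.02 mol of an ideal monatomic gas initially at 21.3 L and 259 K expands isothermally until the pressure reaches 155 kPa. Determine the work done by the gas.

12800 J

P₁ = nRT₁/V₁ = 5.02×8.314×259/21.3 = 507 kPa.
Isothermal: T stays 259 K; PV = const ⇒ V₂ = 69.7 L, P₂ = 155 kPa.
W = nRT ln(V₂/V₁) = 5.02×8.314×259×ln(3.27) = 12800 J.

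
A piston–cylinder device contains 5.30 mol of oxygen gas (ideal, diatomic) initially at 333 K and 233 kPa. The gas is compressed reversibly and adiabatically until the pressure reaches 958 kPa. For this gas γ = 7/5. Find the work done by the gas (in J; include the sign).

V₁ = nRT₁/P₁ = 5.30×8.314×333/233 = 63.0 L.
Adiabatic: T₂/T₁ = (P₂/P₁)^((γ−1)/γ) ⇒ T₂ = 333×(4.11)^0.286 = 499 K; V₂ = 22.9 L.
ΔU = nCvΔT = 5.30×20.8×(499−333) = 18300 J.
Q = 0 for an adiabatic process, so W = −ΔU = -18300 J.

-18300 J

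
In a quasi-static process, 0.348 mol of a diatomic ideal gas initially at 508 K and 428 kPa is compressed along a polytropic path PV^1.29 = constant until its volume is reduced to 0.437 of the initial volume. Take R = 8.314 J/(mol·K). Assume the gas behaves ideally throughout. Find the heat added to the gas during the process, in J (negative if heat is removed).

-378 J

V₁ = nRT₁/P₁ = 0.348×8.314×508/428 = 3.43 L.
Polytropic n=1.29: T₂ = T₁(V₁/V₂)^(n−1) = 508×(2.29)^0.29 = 646 K; P₂ = P₁(V₁/V₂)^n = 1250 kPa.
W = (P₁V₁−P₂V₂)/(n−1) = (428×3.43−1250×1.50)/0.29 = -1380 J.
ΔU = nCvΔT = 0.348×20.8×(646−508) = 997 J.
Q = ΔU + W = -378 J.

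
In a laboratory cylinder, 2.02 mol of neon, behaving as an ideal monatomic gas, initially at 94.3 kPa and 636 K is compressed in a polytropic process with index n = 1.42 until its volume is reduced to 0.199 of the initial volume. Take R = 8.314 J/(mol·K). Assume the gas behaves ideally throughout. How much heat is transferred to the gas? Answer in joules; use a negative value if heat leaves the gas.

-9130 J

V₁ = nRT₁/P₁ = 2.02×8.314×636/94.3 = 113 L.
Polytropic n=1.42: T₂ = T₁(V₁/V₂)^(n−1) = 636×(5.03)^0.42 = 1250 K; P₂ = P₁(V₁/V₂)^n = 934 kPa.
W = (P₁V₁−P₂V₂)/(n−1) = (94.3×113−934×22.5)/0.42 = -24700 J.
ΔU = nCvΔT = 2.02×12.5×(1250−636) = 15500 J.
Q = ΔU + W = -9130 J.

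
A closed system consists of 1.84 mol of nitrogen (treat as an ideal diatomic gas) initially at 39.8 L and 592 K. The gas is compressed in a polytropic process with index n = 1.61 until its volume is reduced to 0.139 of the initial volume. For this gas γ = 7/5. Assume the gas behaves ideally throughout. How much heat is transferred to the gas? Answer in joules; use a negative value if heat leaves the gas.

P₁ = nRT₁/V₁ = 1.84×8.314×592/39.8 = 228 kPa.
Polytropic n=1.61: T₂ = T₁(V₁/V₂)^(n−1) = 592×(7.19)^0.61 = 1970 K; P₂ = P₁(V₁/V₂)^n = 5460 kPa.
W = (P₁V₁−P₂V₂)/(n−1) = (228×39.8−5460×5.53)/0.61 = -34600 J.
ΔU = nCvΔT = 1.84×20.8×(1970−592) = 52800 J.
Q = ΔU + W = 18200 J.

18200 J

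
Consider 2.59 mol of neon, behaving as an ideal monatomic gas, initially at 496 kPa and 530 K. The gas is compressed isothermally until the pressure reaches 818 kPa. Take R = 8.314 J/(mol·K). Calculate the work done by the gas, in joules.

V₁ = nRT₁/P₁ = 2.59×8.314×530/496 = 23.0 L.
Isothermal: T stays 530 K; PV = const ⇒ V₂ = 14.0 L, P₂ = 818 kPa.
W = nRT ln(V₂/V₁) = 2.59×8.314×530×ln(0.606) = -5710 J.

-5710 J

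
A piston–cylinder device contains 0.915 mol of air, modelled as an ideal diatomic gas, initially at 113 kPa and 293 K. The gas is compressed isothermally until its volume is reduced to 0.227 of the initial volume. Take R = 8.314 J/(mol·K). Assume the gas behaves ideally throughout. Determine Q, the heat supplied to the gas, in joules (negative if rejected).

-3310 J

V₁ = nRT₁/P₁ = 0.915×8.314×293/113 = 19.7 L.
Isothermal: T stays 293 K; PV = const ⇒ V₂ = 4.48 L, P₂ = 498 kPa.
ΔU = 0 (ideal gas, T constant).
W = nRT ln(V₂/V₁) = 0.915×8.314×293×ln(0.227) = -3310 J.
Q = ΔU + W = -3310 J.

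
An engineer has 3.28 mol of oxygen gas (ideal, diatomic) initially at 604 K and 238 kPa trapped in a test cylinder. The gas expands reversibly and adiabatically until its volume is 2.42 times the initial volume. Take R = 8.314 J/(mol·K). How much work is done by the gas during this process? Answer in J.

V₁ = nRT₁/P₁ = 3.28×8.314×604/238 = 69.2 L.
Adiabatic: TV^(γ−1) = const ⇒ T₂ = 604×(0.413)^0.400 = 424 K; PV^γ = const ⇒ P₂ = 69.1 kPa.
ΔU = nCvΔT = 3.28×20.8×(424−604) = -12300 J.
Q = 0 for an adiabatic process, so W = −ΔU = 12300 J.

12300 J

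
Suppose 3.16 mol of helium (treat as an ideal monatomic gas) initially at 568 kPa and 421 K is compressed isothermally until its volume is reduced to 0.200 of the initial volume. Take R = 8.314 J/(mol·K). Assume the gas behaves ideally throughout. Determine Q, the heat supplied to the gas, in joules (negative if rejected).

-17800 J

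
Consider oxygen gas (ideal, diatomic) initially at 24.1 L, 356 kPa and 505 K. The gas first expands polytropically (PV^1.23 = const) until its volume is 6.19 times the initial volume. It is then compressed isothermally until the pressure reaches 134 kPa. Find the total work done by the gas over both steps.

5640 J

n = P₁V₁/(RT₁) = 356×24.1/(8.314×505) = 2.04 mol.
Step 1 — Polytropic n=1.23: T₂ = T₁(V₁/V₂)^(n−1) = 505×(0.162)^0.23 = 332 K; P₂ = P₁(V₁/V₂)^n = 37.8 kPa.
W = (P₁V₁−P₂V₂)/(n−1) = (356×24.1−37.8×149)/0.23 = 12800 J.
ΔU = nCvΔT = 2.04×20.8×(332−505) = -7350 J.
Q = ΔU + W = 5430 J.
State after step 1: P = 37.8 kPa, V = 149 L, T = 332 K.
Step 2 — Isothermal: T stays 332 K; PV = const ⇒ V₂ = 42.1 L, P₂ = 134 kPa.
ΔU = 0 (ideal gas, T constant).
W = nRT ln(V₂/V₁) = 2.04×8.314×332×ln(0.282) = -7140 J.
Q = ΔU + W = -7140 J.
Net over both steps: W = 5640 J, Q = -1710 J, ΔU = -7350 J.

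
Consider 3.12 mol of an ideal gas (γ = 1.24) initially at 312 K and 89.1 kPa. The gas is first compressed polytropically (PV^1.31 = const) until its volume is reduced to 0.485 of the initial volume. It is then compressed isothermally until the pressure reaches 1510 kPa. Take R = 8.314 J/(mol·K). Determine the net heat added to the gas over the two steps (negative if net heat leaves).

-17100 J

V₁ = nRT₁/P₁ = 3.12×8.314×312/89.1 = 90.8 L.
Step 1 — Polytropic n=1.31: T₂ = T₁(V₁/V₂)^(n−1) = 312×(2.06)^0.31 = 390 K; P₂ = P₁(V₁/V₂)^n = 230 kPa.
W = (P₁V₁−P₂V₂)/(n−1) = (89.1×90.8−230×44.1)/0.31 = -6570 J.
ΔU = nCvΔT = 3.12×34.6×(390−312) = 8480 J.
Q = ΔU + W = 1910 J.
State after step 1: P = 230 kPa, V = 44.1 L, T = 390 K.
Step 2 — Isothermal: T stays 390 K; PV = const ⇒ V₂ = 6.71 L, P₂ = 1510 kPa.
ΔU = 0 (ideal gas, T constant).
W = nRT ln(V₂/V₁) = 3.12×8.314×390×ln(0.152) = -19100 J.
Q = ΔU + W = -19100 J.
Net over both steps: W = -25600 J, Q = -17100 J, ΔU = 8480 J.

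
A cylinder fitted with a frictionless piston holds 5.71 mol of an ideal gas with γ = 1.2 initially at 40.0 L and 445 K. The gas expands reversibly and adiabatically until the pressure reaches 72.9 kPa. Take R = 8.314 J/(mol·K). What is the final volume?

208 L

P₁ = nRT₁/V₁ = 5.71×8.314×445/40.0 = 528 kPa.
Adiabatic: T₂/T₁ = (P₂/P₁)^((γ−1)/γ) ⇒ T₂ = 445×(0.138)^0.167 = 320 K; V₂ = 208 L.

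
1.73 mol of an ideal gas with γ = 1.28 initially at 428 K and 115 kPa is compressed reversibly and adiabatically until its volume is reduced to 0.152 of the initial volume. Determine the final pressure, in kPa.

1280 kPa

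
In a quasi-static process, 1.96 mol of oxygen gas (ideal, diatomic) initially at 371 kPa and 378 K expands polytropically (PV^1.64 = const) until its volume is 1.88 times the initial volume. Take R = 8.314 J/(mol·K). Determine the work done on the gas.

-3200 J

V₁ = nRT₁/P₁ = 1.96×8.314×378/371 = 16.6 L.
Polytropic n=1.64: T₂ = T₁(V₁/V₂)^(n−1) = 378×(0.532)^0.64 = 252 K; P₂ = P₁(V₁/V₂)^n = 132 kPa.
W = (P₁V₁−P₂V₂)/(n−1) = (371×16.6−132×31.2)/0.64 = 3200 J.
Work done on the gas = −W_by = -3200 J.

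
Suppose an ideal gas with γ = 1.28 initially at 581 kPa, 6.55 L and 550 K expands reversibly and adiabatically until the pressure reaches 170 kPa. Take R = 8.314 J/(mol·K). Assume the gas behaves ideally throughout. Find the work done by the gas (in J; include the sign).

3200 J

n = P₁V₁/(RT₁) = 581×6.55/(8.314×550) = 0.832 mol.
Adiabatic: T₂/T₁ = (P₂/P₁)^((γ−1)/γ) ⇒ T₂ = 550×(0.293)^0.219 = 420 K; V₂ = 17.1 L.
ΔU = nCvΔT = 0.832×29.7×(420−550) = -3200 J.
Q = 0 for an adiabatic process, so W = −ΔU = 3200 J.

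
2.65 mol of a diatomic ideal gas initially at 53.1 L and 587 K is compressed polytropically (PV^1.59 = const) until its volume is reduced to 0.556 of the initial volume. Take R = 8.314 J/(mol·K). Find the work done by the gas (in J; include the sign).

P₁ = nRT₁/V₁ = 2.65×8.314×587/53.1 = 244 kPa.
Polytropic n=1.59: T₂ = T₁(V₁/V₂)^(n−1) = 587×(1.80)^0.59 = 830 K; P₂ = P₁(V₁/V₂)^n = 619 kPa.
W = (P₁V₁−P₂V₂)/(n−1) = (244×53.1−619×29.5)/0.59 = -9070 J.

-9070 J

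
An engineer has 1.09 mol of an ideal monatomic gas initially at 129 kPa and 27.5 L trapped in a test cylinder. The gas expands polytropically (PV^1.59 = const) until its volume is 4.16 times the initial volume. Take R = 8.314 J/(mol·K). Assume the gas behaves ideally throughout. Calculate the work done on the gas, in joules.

T₁ = P₁V₁/(nR) = 129×27.5/(1.09×8.314) = 391 K.
Polytropic n=1.59: T₂ = T₁(V₁/V₂)^(n−1) = 391×(0.240)^0.59 = 169 K; P₂ = P₁(V₁/V₂)^n = 13.4 kPa.
W = (P₁V₁−P₂V₂)/(n−1) = (129×27.5−13.4×114)/0.59 = 3420 J.
Work done on the gas = −W_by = -3420 J.

-3420 J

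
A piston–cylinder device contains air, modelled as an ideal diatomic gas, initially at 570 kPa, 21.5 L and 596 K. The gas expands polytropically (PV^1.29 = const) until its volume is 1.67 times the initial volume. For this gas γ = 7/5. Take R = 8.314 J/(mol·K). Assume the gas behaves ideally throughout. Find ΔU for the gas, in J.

n = P₁V₁/(RT₁) = 570×21.5/(8.314×596) = 2.47 mol.
Polytropic n=1.29: T₂ = T₁(V₁/V₂)^(n−1) = 596×(0.599)^0.29 = 514 K; P₂ = P₁(V₁/V₂)^n = 294 kPa.
For an ideal gas ΔU = nCvΔT with Cv = (5/2)R = 20.8 J/(mol·K).
ΔU = 2.47×20.8×(514−596) = -4230 J.

-4230 J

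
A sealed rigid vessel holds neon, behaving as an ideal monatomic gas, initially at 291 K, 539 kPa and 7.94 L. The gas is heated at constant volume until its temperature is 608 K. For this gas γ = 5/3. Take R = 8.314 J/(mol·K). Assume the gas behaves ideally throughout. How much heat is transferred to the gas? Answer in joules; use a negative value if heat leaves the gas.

6990 J

n = P₁V₁/(RT₁) = 539×7.94/(8.314×291) = 1.77 mol.
Isochoric: V stays 7.94 L; P/T = const ⇒ T₂ = 608 K, P₂ = 1130 kPa.
W = 0 (no volume change).
ΔU = nCvΔT = 1.77×12.5×(608−291) = 6990 J.
Q = ΔU = 6990 J.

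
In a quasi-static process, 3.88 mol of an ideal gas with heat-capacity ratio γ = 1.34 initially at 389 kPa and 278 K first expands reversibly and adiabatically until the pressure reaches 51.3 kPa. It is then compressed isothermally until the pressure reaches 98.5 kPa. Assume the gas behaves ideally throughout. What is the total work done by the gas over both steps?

V₁ = nRT₁/P₁ = 3.88×8.314×278/389 = 23.1 L.
Step 1 — Adiabatic: T₂/T₁ = (P₂/P₁)^((γ−1)/γ) ⇒ T₂ = 278×(0.132)^0.254 = 166 K; V₂ = 105 L.
ΔU = nCvΔT = 3.88×24.5×(166−278) = -10600 J.
Q = 0 for an adiabatic process, so W = −ΔU = 10600 J.
State after step 1: P = 51.3 kPa, V = 105 L, T = 166 K.
Step 2 — Isothermal: T stays 166 K; PV = const ⇒ V₂ = 54.5 L, P₂ = 98.5 kPa.
ΔU = 0 (ideal gas, T constant).
W = nRT ln(V₂/V₁) = 3.88×8.314×166×ln(0.521) = -3500 J.
Q = ΔU + W = -3500 J.
Net over both steps: W = 7100 J, Q = -3500 J, ΔU = -10600 J.

7100 J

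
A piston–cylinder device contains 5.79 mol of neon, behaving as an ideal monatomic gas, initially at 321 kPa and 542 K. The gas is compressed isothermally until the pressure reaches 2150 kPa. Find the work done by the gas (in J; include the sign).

-49600 J

V₁ = nRT₁/P₁ = 5.79×8.314×542/321 = 81.3 L.
Isothermal: T stays 542 K; PV = const ⇒ V₂ = 12.1 L, P₂ = 2150 kPa.
W = nRT ln(V₂/V₁) = 5.79×8.314×542×ln(0.149) = -49600 J.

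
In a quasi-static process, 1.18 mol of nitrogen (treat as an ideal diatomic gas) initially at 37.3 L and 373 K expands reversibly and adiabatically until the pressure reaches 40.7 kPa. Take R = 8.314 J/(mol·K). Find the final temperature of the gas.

290 K

P₁ = nRT₁/V₁ = 1.18×8.314×373/37.3 = 98.1 kPa.
Adiabatic: T₂/T₁ = (P₂/P₁)^((γ−1)/γ) ⇒ T₂ = 373×(0.415)^0.286 = 290 K; V₂ = 69.9 L.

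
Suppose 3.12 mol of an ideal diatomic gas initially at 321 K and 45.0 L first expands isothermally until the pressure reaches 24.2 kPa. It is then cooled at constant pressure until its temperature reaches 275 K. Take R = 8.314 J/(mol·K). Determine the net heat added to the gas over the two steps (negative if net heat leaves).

12800 J

P₁ = nRT₁/V₁ = 3.12×8.314×321/45.0 = 185 kPa.
Step 1 — Isothermal: T stays 321 K; PV = const ⇒ V₂ = 344 L, P₂ = 24.2 kPa.
ΔU = 0 (ideal gas, T constant).
W = nRT ln(V₂/V₁) = 3.12×8.314×321×ln(7.65) = 16900 J.
Q = ΔU + W = 16900 J.
State after step 1: P = 24.2 kPa, V = 344 L, T = 321 K.
Step 2 — Isobaric: P stays 24.2 kPa; V/T = const ⇒ T₂ = 275 K, V₂ = 295 L.
W = PΔV = 24.2×(295−344) kPa·L = -1190 J.
ΔU = nCvΔT = 3.12×20.8×(275−321) = -2980 J.
Q = ΔU + W = nCpΔT = -4180 J.
Net over both steps: W = 15700 J, Q = 12800 J, ΔU = -2980 J.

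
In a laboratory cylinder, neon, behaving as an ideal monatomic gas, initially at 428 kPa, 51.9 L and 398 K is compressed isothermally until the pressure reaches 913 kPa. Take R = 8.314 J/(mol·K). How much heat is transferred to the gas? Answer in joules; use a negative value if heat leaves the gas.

-16800 J

n = P₁V₁/(RT₁) = 428×51.9/(8.314×398) = 6.71 mol.
Isothermal: T stays 398 K; PV = const ⇒ V₂ = 24.3 L, P₂ = 913 kPa.
ΔU = 0 (ideal gas, T constant).
W = nRT ln(V₂/V₁) = 6.71×8.314×398×ln(0.469) = -16800 J.
Q = ΔU + W = -16800 J.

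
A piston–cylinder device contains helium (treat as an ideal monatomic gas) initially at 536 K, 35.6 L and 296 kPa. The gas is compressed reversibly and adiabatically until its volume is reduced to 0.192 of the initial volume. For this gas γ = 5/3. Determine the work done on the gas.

31700 J

n = P₁V₁/(RT₁) = 296×35.6/(8.314×536) = 2.36 mol.
Adiabatic: TV^(γ−1) = const ⇒ T₂ = 536×(5.21)^0.667 = 1610 K; PV^γ = const ⇒ P₂ = 4630 kPa.
ΔU = nCvΔT = 2.36×12.5×(1610−536) = 31700 J.
Q = 0 for an adiabatic process, so W = −ΔU = -31700 J.
Work done on the gas = −W_by = 31700 J.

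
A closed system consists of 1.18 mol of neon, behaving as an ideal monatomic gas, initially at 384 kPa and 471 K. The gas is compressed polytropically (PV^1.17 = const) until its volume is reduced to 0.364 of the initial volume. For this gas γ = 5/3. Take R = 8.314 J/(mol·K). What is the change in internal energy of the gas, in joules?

1300 J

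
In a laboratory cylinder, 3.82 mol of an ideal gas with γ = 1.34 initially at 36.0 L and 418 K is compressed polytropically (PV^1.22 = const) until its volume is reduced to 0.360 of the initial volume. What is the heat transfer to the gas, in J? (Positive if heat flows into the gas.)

P₁ = nRT₁/V₁ = 3.82×8.314×418/36.0 = 369 kPa.
Polytropic n=1.22: T₂ = T₁(V₁/V₂)^(n−1) = 418×(2.78)^0.22 = 523 K; P₂ = P₁(V₁/V₂)^n = 1280 kPa.
W = (P₁V₁−P₂V₂)/(n−1) = (369×36.0−1280×13.0)/0.22 = -15200 J.
ΔU = nCvΔT = 3.82×24.5×(523−418) = 9840 J.
Q = ΔU + W = -5370 J.

-5370 J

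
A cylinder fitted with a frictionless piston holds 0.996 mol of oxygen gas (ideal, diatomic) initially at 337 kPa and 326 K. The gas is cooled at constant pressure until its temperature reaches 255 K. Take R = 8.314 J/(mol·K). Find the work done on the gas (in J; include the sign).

588 J

V₁ = nRT₁/P₁ = 0.996×8.314×326/337 = 8.01 L.
Isobaric: P stays 337 kPa; V/T = const ⇒ T₂ = 255 K, V₂ = 6.27 L.
W = PΔV = 337×(6.27−8.01) kPa·L = -588 J.
Work done on the gas = −W_by = 588 J.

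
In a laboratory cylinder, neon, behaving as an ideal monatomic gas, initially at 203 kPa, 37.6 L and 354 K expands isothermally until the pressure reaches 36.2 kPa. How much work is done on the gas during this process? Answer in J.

n = P₁V₁/(RT₁) = 203×37.6/(8.314×354) = 2.59 mol.
Isothermal: T stays 354 K; PV = const ⇒ V₂ = 211 L, P₂ = 36.2 kPa.
W = nRT ln(V₂/V₁) = 2.59×8.314×354×ln(5.61) = 13200 J.
Work done on the gas = −W_by = -13200 J.

-13200 J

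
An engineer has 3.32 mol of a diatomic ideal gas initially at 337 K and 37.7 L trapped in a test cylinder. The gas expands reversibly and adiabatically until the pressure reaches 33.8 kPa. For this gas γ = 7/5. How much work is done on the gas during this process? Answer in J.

-10100 J

P₁ = nRT₁/V₁ = 3.32×8.314×337/37.7 = 247 kPa.
Adiabatic: T₂/T₁ = (P₂/P₁)^((γ−1)/γ) ⇒ T₂ = 337×(0.137)^0.286 = 191 K; V₂ = 156 L.
ΔU = nCvΔT = 3.32×20.8×(191−337) = -10100 J.
Q = 0 for an adiabatic process, so W = −ΔU = 10100 J.
Work done on the gas = −W_by = -10100 J.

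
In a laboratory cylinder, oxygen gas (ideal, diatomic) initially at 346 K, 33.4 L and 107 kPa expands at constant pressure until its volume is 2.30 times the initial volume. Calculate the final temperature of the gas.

Isobaric: P stays 107 kPa; V/T = const ⇒ T₂ = 796 K, V₂ = 76.8 L.

796 K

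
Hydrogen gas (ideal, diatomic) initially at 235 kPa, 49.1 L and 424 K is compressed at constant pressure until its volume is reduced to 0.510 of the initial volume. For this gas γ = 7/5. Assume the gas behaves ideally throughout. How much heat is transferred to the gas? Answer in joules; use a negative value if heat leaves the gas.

n = P₁V₁/(RT₁) = 235×49.1/(8.314×424) = 3.27 mol.
Isobaric: P stays 235 kPa; V/T = const ⇒ T₂ = 216 K, V₂ = 25.0 L.
W = PΔV = 235×(25.0−49.1) kPa·L = -5650 J.
ΔU = nCvΔT = 3.27×20.8×(216−424) = -14100 J.
Q = ΔU + W = nCpΔT = -19800 J.

-19800 J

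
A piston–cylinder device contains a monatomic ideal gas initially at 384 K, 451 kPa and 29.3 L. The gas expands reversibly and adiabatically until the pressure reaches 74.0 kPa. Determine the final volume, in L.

86.7 L

Adiabatic: T₂/T₁ = (P₂/P₁)^((γ−1)/γ) ⇒ T₂ = 384×(0.164)^0.400 = 186 K; V₂ = 86.7 L.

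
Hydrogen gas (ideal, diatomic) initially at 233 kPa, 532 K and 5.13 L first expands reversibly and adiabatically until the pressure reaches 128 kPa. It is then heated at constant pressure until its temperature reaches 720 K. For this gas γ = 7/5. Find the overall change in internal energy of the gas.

1060 J

n = P₁V₁/(RT₁) = 233×5.13/(8.314×532) = 0.270 mol.
Step 1 — Adiabatic: T₂/T₁ = (P₂/P₁)^((γ−1)/γ) ⇒ T₂ = 532×(0.549)^0.286 = 448 K; V₂ = 7.87 L.
ΔU = nCvΔT = 0.270×20.8×(448−532) = -470 J.
Q = 0 for an adiabatic process, so W = −ΔU = 470 J.
State after step 1: P = 128 kPa, V = 7.87 L, T = 448 K.
Step 2 — Isobaric: P stays 128 kPa; V/T = const ⇒ T₂ = 720 K, V₂ = 12.6 L.
W = PΔV = 128×(12.6−7.87) kPa·L = 610 J.
ΔU = nCvΔT = 0.270×20.8×(720−448) = 1530 J.
Q = ΔU + W = nCpΔT = 2140 J.
Net over both steps: W = 1080 J, Q = 2140 J, ΔU = 1060 J.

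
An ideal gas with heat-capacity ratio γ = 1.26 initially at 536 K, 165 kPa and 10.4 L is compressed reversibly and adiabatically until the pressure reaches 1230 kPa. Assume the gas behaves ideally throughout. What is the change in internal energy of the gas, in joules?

n = P₁V₁/(RT₁) = 165×10.4/(8.314×536) = 0.385 mol.
Adiabatic: T₂/T₁ = (P₂/P₁)^((γ−1)/γ) ⇒ T₂ = 536×(7.45)^0.206 = 811 K; V₂ = 2.11 L.
For an ideal gas ΔU = nCvΔT with Cv = R/(γ−1) = 32.0 J/(mol·K).
ΔU = 0.385×32.0×(811−536) = 3390 J.

3390 J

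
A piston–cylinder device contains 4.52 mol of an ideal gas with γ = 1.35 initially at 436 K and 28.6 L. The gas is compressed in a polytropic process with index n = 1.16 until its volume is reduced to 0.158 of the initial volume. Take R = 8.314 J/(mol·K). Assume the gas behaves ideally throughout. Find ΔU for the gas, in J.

16100 J

P₁ = nRT₁/V₁ = 4.52×8.314×436/28.6 = 573 kPa.
Polytropic n=1.16: T₂ = T₁(V₁/V₂)^(n−1) = 436×(6.33)^0.16 = 586 K; P₂ = P₁(V₁/V₂)^n = 4870 kPa.
For an ideal gas ΔU = nCvΔT with Cv = R/(γ−1) = 23.8 J/(mol·K).
ΔU = 4.52×23.8×(586−436) = 16100 J.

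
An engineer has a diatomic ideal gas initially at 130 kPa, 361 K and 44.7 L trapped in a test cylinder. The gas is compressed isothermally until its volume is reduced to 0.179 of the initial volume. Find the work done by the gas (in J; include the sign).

n = P₁V₁/(RT₁) = 130×44.7/(8.314×361) = 1.94 mol.
Isothermal: T stays 361 K; PV = const ⇒ V₂ = 8.00 L, P₂ = 726 kPa.
W = nRT ln(V₂/V₁) = 1.94×8.314×361×ln(0.179) = -10000 J.

-10000 J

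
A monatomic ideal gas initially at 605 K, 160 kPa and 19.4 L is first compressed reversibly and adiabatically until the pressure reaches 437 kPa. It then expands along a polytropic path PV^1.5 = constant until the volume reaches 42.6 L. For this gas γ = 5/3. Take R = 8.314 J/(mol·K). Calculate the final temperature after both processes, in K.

451 K

n = P₁V₁/(RT₁) = 160×19.4/(8.314×605) = 0.617 mol.
Step 1 — Adiabatic: T₂/T₁ = (P₂/P₁)^((γ−1)/γ) ⇒ T₂ = 605×(2.73)^0.400 = 904 K; V₂ = 10.6 L.
ΔU = nCvΔT = 0.617×12.5×(904−605) = 2300 J.
Q = 0 for an adiabatic process, so W = −ΔU = -2300 J.
State after step 1: P = 437 kPa, V = 10.6 L, T = 904 K.
Step 2 — Polytropic n=1.5: T₂ = T₁(V₁/V₂)^(n−1) = 904×(0.249)^0.50 = 451 K; P₂ = P₁(V₁/V₂)^n = 54.4 kPa.
W = (P₁V₁−P₂V₂)/(n−1) = (437×10.6−54.4×42.6)/0.50 = 4650 J.
ΔU = nCvΔT = 0.617×12.5×(451−904) = -3490 J.
Q = ΔU + W = 1160 J.
Net over both steps: W = 2340 J, Q = 1160 J, ΔU = -1180 J.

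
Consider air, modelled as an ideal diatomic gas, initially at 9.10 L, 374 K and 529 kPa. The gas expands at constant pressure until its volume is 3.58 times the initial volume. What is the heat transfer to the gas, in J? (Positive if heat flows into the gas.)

43500 J

n = P₁V₁/(RT₁) = 529×9.10/(8.314×374) = 1.55 mol.
Isobaric: P stays 529 kPa; V/T = const ⇒ T₂ = 1340 K, V₂ = 32.6 L.
W = PΔV = 529×(32.6−9.10) kPa·L = 12400 J.
ΔU = nCvΔT = 1.55×20.8×(1340−374) = 31000 J.
Q = ΔU + W = nCpΔT = 43500 J.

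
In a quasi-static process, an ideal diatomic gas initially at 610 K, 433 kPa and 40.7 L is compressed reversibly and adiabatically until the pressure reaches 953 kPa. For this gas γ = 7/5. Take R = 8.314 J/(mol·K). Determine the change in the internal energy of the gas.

n = P₁V₁/(RT₁) = 433×40.7/(8.314×610) = 3.47 mol.
Adiabatic: T₂/T₁ = (P₂/P₁)^((γ−1)/γ) ⇒ T₂ = 610×(2.20)^0.286 = 764 K; V₂ = 23.2 L.
For an ideal gas ΔU = nCvΔT with Cv = (5/2)R = 20.8 J/(mol·K).
ΔU = 3.47×20.8×(764−610) = 11100 J.

11100 J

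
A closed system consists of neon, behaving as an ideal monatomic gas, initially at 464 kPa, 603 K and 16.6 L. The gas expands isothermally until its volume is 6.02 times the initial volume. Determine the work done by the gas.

13800 J

n = P₁V₁/(RT₁) = 464×16.6/(8.314×603) = 1.54 mol.
Isothermal: T stays 603 K; PV = const ⇒ V₂ = 99.9 L, P₂ = 77.1 kPa.
W = nRT ln(V₂/V₁) = 1.54×8.314×603×ln(6.02) = 13800 J.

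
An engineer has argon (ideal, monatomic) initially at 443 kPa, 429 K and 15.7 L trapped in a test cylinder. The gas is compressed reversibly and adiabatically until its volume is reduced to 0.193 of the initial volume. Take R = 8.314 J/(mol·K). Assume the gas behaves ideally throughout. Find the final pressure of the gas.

6870 kPa

Adiabatic: TV^(γ−1) = const ⇒ T₂ = 429×(5.18)^0.667 = 1280 K; PV^γ = const ⇒ P₂ = 6870 kPa.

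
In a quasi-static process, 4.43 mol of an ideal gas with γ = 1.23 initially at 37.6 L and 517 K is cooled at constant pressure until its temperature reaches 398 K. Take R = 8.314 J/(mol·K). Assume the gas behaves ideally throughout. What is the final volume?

28.9 L

P₁ = nRT₁/V₁ = 4.43×8.314×517/37.6 = 506 kPa.
Isobaric: P stays 506 kPa; V/T = const ⇒ T₂ = 398 K, V₂ = 28.9 L.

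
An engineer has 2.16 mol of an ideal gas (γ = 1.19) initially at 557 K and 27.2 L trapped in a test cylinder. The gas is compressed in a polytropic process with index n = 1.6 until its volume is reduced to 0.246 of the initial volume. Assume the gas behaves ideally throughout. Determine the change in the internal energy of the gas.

P₁ = nRT₁/V₁ = 2.16×8.314×557/27.2 = 368 kPa.
Polytropic n=1.6: T₂ = T₁(V₁/V₂)^(n−1) = 557×(4.07)^0.60 = 1290 K; P₂ = P₁(V₁/V₂)^n = 3470 kPa.
For an ideal gas ΔU = nCvΔT with Cv = R/(γ−1) = 43.8 J/(mol·K).
ΔU = 2.16×43.8×(1290−557) = 69500 J.

69500 J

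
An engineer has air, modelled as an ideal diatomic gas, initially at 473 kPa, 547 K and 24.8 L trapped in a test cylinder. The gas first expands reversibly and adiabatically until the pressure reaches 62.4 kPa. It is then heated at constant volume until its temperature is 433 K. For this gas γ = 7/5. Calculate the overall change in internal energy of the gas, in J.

n = P₁V₁/(RT₁) = 473×24.8/(8.314×547) = 2.58 mol.
Step 1 — Adiabatic: T₂/T₁ = (P₂/P₁)^((γ−1)/γ) ⇒ T₂ = 547×(0.132)^0.286 = 307 K; V₂ = 105 L.
ΔU = nCvΔT = 2.58×20.8×(307−547) = -12900 J.
Q = 0 for an adiabatic process, so W = −ΔU = 12900 J.
State after step 1: P = 62.4 kPa, V = 105 L, T = 307 K.
Step 2 — Isochoric: V stays 105 L; P/T = const ⇒ T₂ = 433 K, P₂ = 88.1 kPa.
W = 0 (no volume change).
ΔU = nCvΔT = 2.58×20.8×(433−307) = 6770 J.
Q = ΔU = 6770 J.
Net over both steps: W = 12900 J, Q = 6770 J, ΔU = -6110 J.

-6110 J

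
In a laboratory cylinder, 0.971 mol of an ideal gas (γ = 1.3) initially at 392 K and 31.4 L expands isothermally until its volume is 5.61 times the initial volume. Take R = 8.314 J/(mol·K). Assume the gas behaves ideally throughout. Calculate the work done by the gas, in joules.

P₁ = nRT₁/V₁ = 0.971×8.314×392/31.4 = 101 kPa.
Isothermal: T stays 392 K; PV = const ⇒ V₂ = 176 L, P₂ = 18.0 kPa.
W = nRT ln(V₂/V₁) = 0.971×8.314×392×ln(5.61) = 5460 J.

5460 J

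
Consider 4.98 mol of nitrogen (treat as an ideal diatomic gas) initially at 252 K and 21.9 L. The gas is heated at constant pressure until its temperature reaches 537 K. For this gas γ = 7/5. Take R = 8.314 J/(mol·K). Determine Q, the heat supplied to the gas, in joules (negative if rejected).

41300 J

P₁ = nRT₁/V₁ = 4.98×8.314×252/21.9 = 476 kPa.
Isobaric: P stays 476 kPa; V/T = const ⇒ T₂ = 537 K, V₂ = 46.7 L.
W = PΔV = 476×(46.7−21.9) kPa·L = 11800 J.
ΔU = nCvΔT = 4.98×20.8×(537−252) = 29500 J.
Q = ΔU + W = nCpΔT = 41300 J.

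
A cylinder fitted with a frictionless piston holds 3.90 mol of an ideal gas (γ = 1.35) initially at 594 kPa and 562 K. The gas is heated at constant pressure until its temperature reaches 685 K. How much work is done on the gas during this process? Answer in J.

-3990 J

V₁ = nRT₁/P₁ = 3.90×8.314×562/594 = 30.7 L.
Isobaric: P stays 594 kPa; V/T = const ⇒ T₂ = 685 K, V₂ = 37.4 L.
W = PΔV = 594×(37.4−30.7) kPa·L = 3990 J.
Work done on the gas = −W_by = -3990 J.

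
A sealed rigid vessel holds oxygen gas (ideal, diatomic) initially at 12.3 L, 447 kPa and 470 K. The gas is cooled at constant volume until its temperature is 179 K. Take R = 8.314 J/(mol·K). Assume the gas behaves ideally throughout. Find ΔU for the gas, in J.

-8510 J

n = P₁V₁/(RT₁) = 447×12.3/(8.314×470) = 1.41 mol.
Isochoric: V stays 12.3 L; P/T = const ⇒ T₂ = 179 K, P₂ = 170 kPa.
For an ideal gas ΔU = nCvΔT with Cv = (5/2)R = 20.8 J/(mol·K).
ΔU = 1.41×20.8×(179−470) = -8510 J.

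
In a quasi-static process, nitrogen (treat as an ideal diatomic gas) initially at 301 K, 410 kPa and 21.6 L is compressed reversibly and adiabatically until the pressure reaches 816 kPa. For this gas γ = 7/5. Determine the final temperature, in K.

366 K

Adiabatic: T₂/T₁ = (P₂/P₁)^((γ−1)/γ) ⇒ T₂ = 301×(1.99)^0.286 = 366 K; V₂ = 13.2 L.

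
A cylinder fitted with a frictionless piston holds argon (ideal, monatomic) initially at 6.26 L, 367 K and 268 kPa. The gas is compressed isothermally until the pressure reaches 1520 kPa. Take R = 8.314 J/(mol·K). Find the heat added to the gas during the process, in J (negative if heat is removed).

-2910 J

n = P₁V₁/(RT₁) = 268×6.26/(8.314×367) = 0.550 mol.
Isothermal: T stays 367 K; PV = const ⇒ V₂ = 1.10 L, P₂ = 1520 kPa.
ΔU = 0 (ideal gas, T constant).
W = nRT ln(V₂/V₁) = 0.550×8.314×367×ln(0.176) = -2910 J.
Q = ΔU + W = -2910 J.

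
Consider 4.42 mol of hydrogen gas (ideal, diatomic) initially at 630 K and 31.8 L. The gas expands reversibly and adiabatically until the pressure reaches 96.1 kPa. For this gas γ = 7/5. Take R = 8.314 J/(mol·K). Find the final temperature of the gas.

P₁ = nRT₁/V₁ = 4.42×8.314×630/31.8 = 728 kPa.
Adiabatic: T₂/T₁ = (P₂/P₁)^((γ−1)/γ) ⇒ T₂ = 630×(0.132)^0.286 = 353 K; V₂ = 135 L.

353 K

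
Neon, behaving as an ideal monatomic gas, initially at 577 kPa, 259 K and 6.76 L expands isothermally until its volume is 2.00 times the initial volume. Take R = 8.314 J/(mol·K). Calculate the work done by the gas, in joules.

2700 J

n = P₁V₁/(RT₁) = 577×6.76/(8.314×259) = 1.81 mol.
Isothermal: T stays 259 K; PV = const ⇒ V₂ = 13.5 L, P₂ = 288 kPa.
W = nRT ln(V₂/V₁) = 1.81×8.314×259×ln(2.00) = 2700 J.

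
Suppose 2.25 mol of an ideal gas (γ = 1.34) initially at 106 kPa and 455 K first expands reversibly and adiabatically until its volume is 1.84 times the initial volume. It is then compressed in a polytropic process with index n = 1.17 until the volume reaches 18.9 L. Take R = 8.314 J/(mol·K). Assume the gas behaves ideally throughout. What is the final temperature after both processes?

V₁ = nRT₁/P₁ = 2.25×8.314×455/106 = 80.3 L.
Step 1 — Adiabatic: TV^(γ−1) = const ⇒ T₂ = 455×(0.543)^0.340 = 370 K; PV^γ = const ⇒ P₂ = 46.8 kPa.
ΔU = nCvΔT = 2.25×24.5×(370−455) = -4690 J.
Q = 0 for an adiabatic process, so W = −ΔU = 4690 J.
State after step 1: P = 46.8 kPa, V = 148 L, T = 370 K.
Step 2 — Polytropic n=1.17: T₂ = T₁(V₁/V₂)^(n−1) = 370×(7.82)^0.17 = 525 K; P₂ = P₁(V₁/V₂)^n = 519 kPa.
W = (P₁V₁−P₂V₂)/(n−1) = (46.8×148−519×18.9)/0.17 = -17000 J.
ΔU = nCvΔT = 2.25×24.5×(525−370) = 8510 J.
Q = ΔU + W = -8510 J.
Net over both steps: W = -12300 J, Q = -8510 J, ΔU = 3830 J.

525 K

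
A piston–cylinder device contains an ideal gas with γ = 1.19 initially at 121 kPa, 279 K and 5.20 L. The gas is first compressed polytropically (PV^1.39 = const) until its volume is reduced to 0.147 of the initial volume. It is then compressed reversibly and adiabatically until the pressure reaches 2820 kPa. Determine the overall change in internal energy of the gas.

n = P₁V₁/(RT₁) = 121×5.20/(8.314×279) = 0.271 mol.
Step 1 — Polytropic n=1.39: T₂ = T₁(V₁/V₂)^(n−1) = 279×(6.80)^0.39 = 589 K; P₂ = P₁(V₁/V₂)^n = 1740 kPa.
W = (P₁V₁−P₂V₂)/(n−1) = (121×5.20−1740×0.764)/0.39 = -1790 J.
ΔU = nCvΔT = 0.271×43.8×(589−279) = 3680 J.
Q = ΔU + W = 1890 J.
State after step 1: P = 1740 kPa, V = 0.764 L, T = 589 K.
Step 2 — Adiabatic: T₂/T₁ = (P₂/P₁)^((γ−1)/γ) ⇒ T₂ = 589×(1.62)^0.160 = 637 K; V₂ = 0.509 L.
ΔU = nCvΔT = 0.271×43.8×(637−589) = 562 J.
Q = 0 for an adiabatic process, so W = −ΔU = -562 J.
Net over both steps: W = -2360 J, Q = 1890 J, ΔU = 4240 J.

4240 J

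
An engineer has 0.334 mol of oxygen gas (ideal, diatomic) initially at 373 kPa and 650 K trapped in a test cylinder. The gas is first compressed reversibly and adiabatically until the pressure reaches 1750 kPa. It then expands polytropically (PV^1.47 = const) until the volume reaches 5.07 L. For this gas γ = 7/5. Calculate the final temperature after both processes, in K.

589 K

V₁ = nRT₁/P₁ = 0.334×8.314×650/373 = 4.84 L.
Step 1 — Adiabatic: T₂/T₁ = (P₂/P₁)^((γ−1)/γ) ⇒ T₂ = 650×(4.69)^0.286 = 1010 K; V₂ = 1.60 L.
ΔU = nCvΔT = 0.334×20.8×(1010−650) = 2510 J.
Q = 0 for an adiabatic process, so W = −ΔU = -2510 J.
State after step 1: P = 1750 kPa, V = 1.60 L, T = 1010 K.
Step 2 — Polytropic n=1.47: T₂ = T₁(V₁/V₂)^(n−1) = 1010×(0.316)^0.47 = 589 K; P₂ = P₁(V₁/V₂)^n = 322 kPa.
W = (P₁V₁−P₂V₂)/(n−1) = (1750×1.60−322×5.07)/0.47 = 2500 J.
ΔU = nCvΔT = 0.334×20.8×(589−1010) = -2930 J.
Q = ΔU + W = -437 J.
Net over both steps: W = -10.5 J, Q = -437 J, ΔU = -426 J.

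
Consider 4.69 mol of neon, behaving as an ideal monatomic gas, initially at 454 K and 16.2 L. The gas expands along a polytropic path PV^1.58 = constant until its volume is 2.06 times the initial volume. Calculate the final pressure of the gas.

P₁ = nRT₁/V₁ = 4.69×8.314×454/16.2 = 1090 kPa.
Polytropic n=1.58: T₂ = T₁(V₁/V₂)^(n−1) = 454×(0.485)^0.58 = 299 K; P₂ = P₁(V₁/V₂)^n = 349 kPa.

349 kPa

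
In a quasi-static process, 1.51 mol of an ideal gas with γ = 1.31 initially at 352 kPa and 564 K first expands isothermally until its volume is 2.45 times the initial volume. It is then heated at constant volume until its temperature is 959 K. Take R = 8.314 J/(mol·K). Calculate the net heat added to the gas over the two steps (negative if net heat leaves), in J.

V₁ = nRT₁/P₁ = 1.51×8.314×564/352 = 20.1 L.
Step 1 — Isothermal: T stays 564 K; PV = const ⇒ V₂ = 49.3 L, P₂ = 144 kPa.
ΔU = 0 (ideal gas, T constant).
W = nRT ln(V₂/V₁) = 1.51×8.314×564×ln(2.45) = 6340 J.
Q = ΔU + W = 6340 J.
State after step 1: P = 144 kPa, V = 49.3 L, T = 564 K.
Step 2 — Isochoric: V stays 49.3 L; P/T = const ⇒ T₂ = 959 K, P₂ = 244 kPa.
W = 0 (no volume change).
ΔU = nCvΔT = 1.51×26.8×(959−564) = 16000 J.
Q = ΔU = 16000 J.
Net over both steps: W = 6340 J, Q = 22300 J, ΔU = 16000 J.

22300 J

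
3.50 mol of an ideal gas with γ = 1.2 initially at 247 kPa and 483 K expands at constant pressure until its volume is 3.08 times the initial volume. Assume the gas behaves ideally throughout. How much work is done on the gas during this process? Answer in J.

-29200 J

V₁ = nRT₁/P₁ = 3.50×8.314×483/247 = 56.9 L.
Isobaric: P stays 247 kPa; V/T = const ⇒ T₂ = 1490 K, V₂ = 175 L.
W = PΔV = 247×(175−56.9) kPa·L = 29200 J.
Work done on the gas = −W_by = -29200 J.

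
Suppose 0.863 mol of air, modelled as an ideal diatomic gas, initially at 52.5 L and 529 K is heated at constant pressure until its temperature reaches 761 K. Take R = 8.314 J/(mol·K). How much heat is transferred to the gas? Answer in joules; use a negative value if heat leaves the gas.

5830 J

P₁ = nRT₁/V₁ = 0.863×8.314×529/52.5 = 72.3 kPa.
Isobaric: P stays 72.3 kPa; V/T = const ⇒ T₂ = 761 K, V₂ = 75.5 L.
W = PΔV = 72.3×(75.5−52.5) kPa·L = 1660 J.
ΔU = nCvΔT = 0.863×20.8×(761−529) = 4160 J.
Q = ΔU + W = nCpΔT = 5830 J.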